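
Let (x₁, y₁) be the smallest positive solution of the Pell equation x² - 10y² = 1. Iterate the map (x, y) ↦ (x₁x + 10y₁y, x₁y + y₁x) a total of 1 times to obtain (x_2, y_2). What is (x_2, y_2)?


Step 1: Find the fundamental solution (x₁, y₁) of x² - 10y² = 1.
  Expand √10 as a continued fraction. a₀ = ⌊√10⌋ = 3; iterate m_{k+1} = d_k·a_k − m_k, d_{k+1} = (10 − m_{k+1}²)/d_k, a_{k+1} = ⌊(a₀ + m_{k+1})/d_{k+1}⌋ (starting m₀ = 0, d₀ = 1), with convergents p_k = a_k·p_{k-1} + p_{k-2}, q_k = a_k·q_{k-1} + q_{k-2} (p₋₁ = 1, q₋₁ = 0):
  k = 0: a₀ = 3; p₀/q₀ = 3/1; p₀² − 10·q₀² = 9 − 10 = -1.
  k = 1: m = 3, d = 1, a = ⌊(3 + 3)/1⌋ = 6; p/q = (6·3 + 1)/(6·1 + 0) = 19/6; p² − 10·q² = 361 − 360 = 1.
  The first convergent with p² − 10·q² = 1 gives the fundamental solution (x₁, y₁) = (19, 6).
Step 2: Apply the recurrence (x_{n+1}, y_{n+1}) = (x₁x_n + 10y₁y_n, x₁y_n + y₁x_n) repeatedly.
  From (x_1, y_1) = (19, 6): x_2 = 19·19 + 10·6·6 = 721; y_2 = 19·6 + 6·19 = 228.
Step 3: Verify x_2² - 10·y_2² = 519841 - 519840 = 1 (should be 1). ✓

(x_1, y_1) = (19, 6); (x_2, y_2) = (721, 228).


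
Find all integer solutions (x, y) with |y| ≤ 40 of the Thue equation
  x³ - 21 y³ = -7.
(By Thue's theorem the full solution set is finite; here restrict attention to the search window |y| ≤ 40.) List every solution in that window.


The equation is x³ - 21y³ = -7. For fixed y, x³ = 21·y³ − 7, so a solution requires the RHS to be a perfect cube.
Strategy: iterate y from -40 to 40, compute RHS = 21·y³ − 7, and check whether it is a (positive or negative) perfect cube.
Check small values of y:
  y = 0: RHS = -7 is not a perfect cube.
  y = 1: RHS = 14 is not a perfect cube.
  y = -1: RHS = -28 is not a perfect cube.
  y = 2: RHS = 161 is not a perfect cube.
  y = -2: RHS = -175 is not a perfect cube.
  y = 3: RHS = 560 is not a perfect cube.
  y = -3: RHS = -574 is not a perfect cube.
Continuing the search up to |y| = 40 finds no solutions either.
No (x, y) in the scanned range satisfies the equation.

No integer solutions with |y| ≤ 40.


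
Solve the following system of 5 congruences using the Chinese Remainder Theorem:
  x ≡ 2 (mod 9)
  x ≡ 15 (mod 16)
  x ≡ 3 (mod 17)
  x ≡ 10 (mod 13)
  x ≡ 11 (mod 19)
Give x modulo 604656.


Product of moduli M = 9 · 16 · 17 · 13 · 19 = 604656.
Merge one congruence at a time:
  Start: x ≡ 2 (mod 9).
  Combine with x ≡ 15 (mod 16); new modulus lcm = 144.
    Write x = 2 + 9·t and substitute into x ≡ 15 (mod 16): 9·t ≡ 15 − 2 = 13 (mod 16).
    The inverse of 9 mod 16 is 9 (since 9·9 = 81 = 5·16 + 1), so t ≡ 9·13 = 117 ≡ 5 (mod 16).
    Then x = 2 + 9·5 = 47, valid modulo lcm(9, 16) = 144: x ≡ 47 (mod 144).
  Combine with x ≡ 3 (mod 17); new modulus lcm = 2448.
    Write x = 47 + 144·t and substitute into x ≡ 3 (mod 17): 144·t ≡ 3 − 47 = -44 (mod 17).
    Reduce coefficients mod 17: 8·t ≡ 7 (mod 17).
    The inverse of 8 mod 17 is 15 (since 8·15 = 120 = 7·17 + 1), so t ≡ 15·7 = 105 ≡ 3 (mod 17).
    Then x = 47 + 144·3 = 479, valid modulo lcm(144, 17) = 2448: x ≡ 479 (mod 2448).
  Combine with x ≡ 10 (mod 13); new modulus lcm = 31824.
    Write x = 479 + 2448·t and substitute into x ≡ 10 (mod 13): 2448·t ≡ 10 − 479 = -469 (mod 13).
    Reduce coefficients mod 13: 4·t ≡ 12 (mod 13).
    The inverse of 4 mod 13 is 10 (since 4·10 = 40 = 3·13 + 1), so t ≡ 10·12 = 120 ≡ 3 (mod 13).
    Then x = 479 + 2448·3 = 7823, valid modulo lcm(2448, 13) = 31824: x ≡ 7823 (mod 31824).
  Combine with x ≡ 11 (mod 19); new modulus lcm = 604656.
    Write x = 7823 + 31824·t and substitute into x ≡ 11 (mod 19): 31824·t ≡ 11 − 7823 = -7812 (mod 19).
    Reduce coefficients mod 19: 18·t ≡ 16 (mod 19).
    The inverse of 18 mod 19 is 18 (since 18·18 = 324 = 17·19 + 1), so t ≡ 18·16 = 288 ≡ 3 (mod 19).
    Then x = 7823 + 31824·3 = 103295, valid modulo lcm(31824, 19) = 604656: x ≡ 103295 (mod 604656).
Verify against each original: 103295 mod 9 = 2, 103295 mod 16 = 15, 103295 mod 17 = 3, 103295 mod 13 = 10, 103295 mod 19 = 11.

x ≡ 103295 (mod 604656).


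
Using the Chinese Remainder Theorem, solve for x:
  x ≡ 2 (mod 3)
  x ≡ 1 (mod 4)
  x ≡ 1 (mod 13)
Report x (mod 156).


Moduli 3, 4, 13 are pairwise coprime; by CRT there is a unique solution modulo M = 3 · 4 · 13 = 156.
Solve pairwise, accumulating the modulus:
  Start with x ≡ 2 (mod 3).
  Combine with x ≡ 1 (mod 4): since gcd(3, 4) = 1, we get a unique residue mod 12.
    Write x = 2 + 3·t and substitute into x ≡ 1 (mod 4): 3·t ≡ 1 − 2 = -1 (mod 4).
    Reduce coefficients mod 4: 3·t ≡ 3 (mod 4).
    The inverse of 3 mod 4 is 3 (since 3·3 = 9 = 2·4 + 1), so t ≡ 3·3 = 9 ≡ 1 (mod 4).
    Then x = 2 + 3·1 = 5, valid modulo lcm(3, 4) = 12: x ≡ 5 (mod 12).
  Combine with x ≡ 1 (mod 13): since gcd(12, 13) = 1, we get a unique residue mod 156.
    Write x = 5 + 12·t and substitute into x ≡ 1 (mod 13): 12·t ≡ 1 − 5 = -4 (mod 13).
    Reduce coefficients mod 13: 12·t ≡ 9 (mod 13).
    The inverse of 12 mod 13 is 12 (since 12·12 = 144 = 11·13 + 1), so t ≡ 12·9 = 108 ≡ 4 (mod 13).
    Then x = 5 + 12·4 = 53, valid modulo lcm(12, 13) = 156: x ≡ 53 (mod 156).
Verify: 53 mod 3 = 2 ✓, 53 mod 4 = 1 ✓, 53 mod 13 = 1 ✓.

x ≡ 53 (mod 156).


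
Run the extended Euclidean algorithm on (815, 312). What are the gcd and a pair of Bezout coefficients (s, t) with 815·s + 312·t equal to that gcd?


Euclidean algorithm on (815, 312) — divide until remainder is 0:
  815 = 2 · 312 + 191
  312 = 1 · 191 + 121
  191 = 1 · 121 + 70
  121 = 1 · 70 + 51
  70 = 1 · 51 + 19
  51 = 2 · 19 + 13
  19 = 1 · 13 + 6
  13 = 2 · 6 + 1
  6 = 6 · 1 + 0
gcd(815, 312) = 1.
Track Bezout coefficients alongside the remainders: start with r₀ = 815 = a·1 + b·0 (s = 1, t = 0) and r₁ = 312 = a·0 + b·1 (s = 0, t = 1); each new remainder r_{k+1} = r_{k-1} − q_k·r_k inherits s_{k+1} = s_{k-1} − q_k·s_k, t_{k+1} = t_{k-1} − q_k·t_k, so r_k = a·s_k + b·t_k at every step:
  q = 2: r = 191, s = 1 − 2·0 = 1, t = 0 − 2·1 = -2  (check: 815·1 + 312·(-2) = 191)
  q = 1: r = 121, s = 0 − 1·1 = -1, t = 1 − 1·(-2) = 3  (check: 815·(-1) + 312·3 = 121)
  q = 1: r = 70, s = 1 − 1·(-1) = 2, t = -2 − 1·3 = -5  (check: 815·2 + 312·(-5) = 70)
  q = 1: r = 51, s = -1 − 1·2 = -3, t = 3 − 1·(-5) = 8  (check: 815·(-3) + 312·8 = 51)
  q = 1: r = 19, s = 2 − 1·(-3) = 5, t = -5 − 1·8 = -13  (check: 815·5 + 312·(-13) = 19)
  q = 2: r = 13, s = -3 − 2·5 = -13, t = 8 − 2·(-13) = 34  (check: 815·(-13) + 312·34 = 13)
  q = 1: r = 6, s = 5 − 1·(-13) = 18, t = -13 − 1·34 = -47  (check: 815·18 + 312·(-47) = 6)
  q = 2: r = 1, s = -13 − 2·18 = -49, t = 34 − 2·(-47) = 128  (check: 815·(-49) + 312·128 = 1)
The row with r = 1 (the gcd) gives the Bezout coefficients s = -49, t = 128.
Result: 815 · (-49) + 312 · (128) = 1.

gcd(815, 312) = 1; s = -49, t = 128 (check: 815·(-49) + 312·128 = 1).


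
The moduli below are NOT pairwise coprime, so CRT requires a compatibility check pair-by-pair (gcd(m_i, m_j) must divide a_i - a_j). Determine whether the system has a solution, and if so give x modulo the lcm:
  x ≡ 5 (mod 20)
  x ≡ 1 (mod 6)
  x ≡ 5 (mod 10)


Moduli 20, 6, 10 are not pairwise coprime, so CRT works modulo lcm(m_i) when all pairwise compatibility conditions hold.
Pairwise compatibility: gcd(m_i, m_j) must divide a_i - a_j for every pair.
Merge one congruence at a time:
  Start: x ≡ 5 (mod 20).
  Combine with x ≡ 1 (mod 6): gcd(20, 6) = 2; 1 - 5 = -4, which IS divisible by 2, so compatible.
    Write x = 5 + 20·t and substitute into x ≡ 1 (mod 6): 20·t ≡ 1 − 5 = -4 (mod 6).
    Divide the congruence (and modulus) by g = 2: 10·t ≡ -2 (mod 3).
    Reduce coefficients mod 3: 1·t ≡ 1 (mod 3).
    So t ≡ 1 (mod 3).
    Then x = 5 + 20·1 = 25, valid modulo lcm(20, 6) = 60: x ≡ 25 (mod 60).
  Combine with x ≡ 5 (mod 10): gcd(60, 10) = 10; 5 - 25 = -20, which IS divisible by 10, so compatible.
    Write x = 25 + 60·t and substitute into x ≡ 5 (mod 10): 60·t ≡ 5 − 25 = -20 (mod 10).
    Divide the congruence (and modulus) by g = 10: 6·t ≡ -2 (mod 1).
    Modulo 1 every t works; take t = 0.
    Then x = 25 + 60·0 = 25, valid modulo lcm(60, 10) = 60: x ≡ 25 (mod 60).
Verify: 25 mod 20 = 5, 25 mod 6 = 1, 25 mod 10 = 5.

x ≡ 25 (mod 60).


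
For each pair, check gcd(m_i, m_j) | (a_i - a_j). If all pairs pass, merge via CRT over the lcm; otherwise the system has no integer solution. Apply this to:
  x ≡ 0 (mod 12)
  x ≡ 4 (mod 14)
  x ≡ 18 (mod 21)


Moduli 12, 14, 21 are not pairwise coprime, so CRT works modulo lcm(m_i) when all pairwise compatibility conditions hold.
Pairwise compatibility: gcd(m_i, m_j) must divide a_i - a_j for every pair.
Merge one congruence at a time:
  Start: x ≡ 0 (mod 12).
  Combine with x ≡ 4 (mod 14): gcd(12, 14) = 2; 4 - 0 = 4, which IS divisible by 2, so compatible.
    Write x = 0 + 12·t and substitute into x ≡ 4 (mod 14): 12·t ≡ 4 − 0 = 4 (mod 14).
    Divide the congruence (and modulus) by g = 2: 6·t ≡ 2 (mod 7).
    The inverse of 6 mod 7 is 6 (since 6·6 = 36 = 5·7 + 1), so t ≡ 6·2 = 12 ≡ 5 (mod 7).
    Then x = 0 + 12·5 = 60, valid modulo lcm(12, 14) = 84: x ≡ 60 (mod 84).
  Combine with x ≡ 18 (mod 21): gcd(84, 21) = 21; 18 - 60 = -42, which IS divisible by 21, so compatible.
    Write x = 60 + 84·t and substitute into x ≡ 18 (mod 21): 84·t ≡ 18 − 60 = -42 (mod 21).
    Divide the congruence (and modulus) by g = 21: 4·t ≡ -2 (mod 1).
    Modulo 1 every t works; take t = 0.
    Then x = 60 + 84·0 = 60, valid modulo lcm(84, 21) = 84: x ≡ 60 (mod 84).
Verify: 60 mod 12 = 0, 60 mod 14 = 4, 60 mod 21 = 18.

x ≡ 60 (mod 84).


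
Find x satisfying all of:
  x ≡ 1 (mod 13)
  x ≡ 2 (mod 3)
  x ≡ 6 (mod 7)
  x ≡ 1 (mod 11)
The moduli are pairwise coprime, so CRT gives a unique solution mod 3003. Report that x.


Product of moduli M = 13 · 3 · 7 · 11 = 3003.
Merge one congruence at a time:
  Start: x ≡ 1 (mod 13).
  Combine with x ≡ 2 (mod 3); new modulus lcm = 39.
    Write x = 1 + 13·t and substitute into x ≡ 2 (mod 3): 13·t ≡ 2 − 1 = 1 (mod 3).
    Reduce coefficients mod 3: 1·t ≡ 1 (mod 3).
    So t ≡ 1 (mod 3).
    Then x = 1 + 13·1 = 14, valid modulo lcm(13, 3) = 39: x ≡ 14 (mod 39).
  Combine with x ≡ 6 (mod 7); new modulus lcm = 273.
    Write x = 14 + 39·t and substitute into x ≡ 6 (mod 7): 39·t ≡ 6 − 14 = -8 (mod 7).
    Reduce coefficients mod 7: 4·t ≡ 6 (mod 7).
    The inverse of 4 mod 7 is 2 (since 4·2 = 8 = 1·7 + 1), so t ≡ 2·6 = 12 ≡ 5 (mod 7).
    Then x = 14 + 39·5 = 209, valid modulo lcm(39, 7) = 273: x ≡ 209 (mod 273).
  Combine with x ≡ 1 (mod 11); new modulus lcm = 3003.
    Write x = 209 + 273·t and substitute into x ≡ 1 (mod 11): 273·t ≡ 1 − 209 = -208 (mod 11).
    Reduce coefficients mod 11: 9·t ≡ 1 (mod 11).
    The inverse of 9 mod 11 is 5 (since 9·5 = 45 = 4·11 + 1), so t ≡ 5·1 = 5 ≡ 5 (mod 11).
    Then x = 209 + 273·5 = 1574, valid modulo lcm(273, 11) = 3003: x ≡ 1574 (mod 3003).
Verify against each original: 1574 mod 13 = 1, 1574 mod 3 = 2, 1574 mod 7 = 6, 1574 mod 11 = 1.

x ≡ 1574 (mod 3003).


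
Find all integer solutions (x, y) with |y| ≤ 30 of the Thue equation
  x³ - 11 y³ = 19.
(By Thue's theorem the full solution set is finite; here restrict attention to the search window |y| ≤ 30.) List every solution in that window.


The equation is x³ - 11y³ = 19. For fixed y, x³ = 11·y³ + 19, so a solution requires the RHS to be a perfect cube.
Strategy: iterate y from -30 to 30, compute RHS = 11·y³ + 19, and check whether it is a (positive or negative) perfect cube.
Check small values of y:
  y = 0: RHS = 19 is not a perfect cube.
  y = 1: RHS = 30 is not a perfect cube.
  y = -1: RHS = 8 = (2)³ ⇒ x = 2 works.
  y = 2: RHS = 107 is not a perfect cube.
  y = -2: RHS = -69 is not a perfect cube.
  y = 3: RHS = 316 is not a perfect cube.
  y = -3: RHS = -278 is not a perfect cube.
Continuing, at y = -9: RHS = -8000 = (-20)³ ⇒ x = -20 works.
Searching the remaining y in |y| ≤ 30 finds no further solutions.
Collected solutions: (2, -1), (-20, -9).

Solutions (with |y| ≤ 30): (2, -1), (-20, -9).


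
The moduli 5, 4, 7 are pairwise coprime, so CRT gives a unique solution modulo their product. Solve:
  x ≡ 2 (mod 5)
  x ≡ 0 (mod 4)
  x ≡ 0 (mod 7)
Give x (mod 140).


Moduli 5, 4, 7 are pairwise coprime; by CRT there is a unique solution modulo M = 5 · 4 · 7 = 140.
Solve pairwise, accumulating the modulus:
  Start with x ≡ 2 (mod 5).
  Combine with x ≡ 0 (mod 4): since gcd(5, 4) = 1, we get a unique residue mod 20.
    Write x = 2 + 5·t and substitute into x ≡ 0 (mod 4): 5·t ≡ 0 − 2 = -2 (mod 4).
    Reduce coefficients mod 4: 1·t ≡ 2 (mod 4).
    So t ≡ 2 (mod 4).
    Then x = 2 + 5·2 = 12, valid modulo lcm(5, 4) = 20: x ≡ 12 (mod 20).
  Combine with x ≡ 0 (mod 7): since gcd(20, 7) = 1, we get a unique residue mod 140.
    Write x = 12 + 20·t and substitute into x ≡ 0 (mod 7): 20·t ≡ 0 − 12 = -12 (mod 7).
    Reduce coefficients mod 7: 6·t ≡ 2 (mod 7).
    The inverse of 6 mod 7 is 6 (since 6·6 = 36 = 5·7 + 1), so t ≡ 6·2 = 12 ≡ 5 (mod 7).
    Then x = 12 + 20·5 = 112, valid modulo lcm(20, 7) = 140: x ≡ 112 (mod 140).
Verify: 112 mod 5 = 2 ✓, 112 mod 4 = 0 ✓, 112 mod 7 = 0 ✓.

x ≡ 112 (mod 140).


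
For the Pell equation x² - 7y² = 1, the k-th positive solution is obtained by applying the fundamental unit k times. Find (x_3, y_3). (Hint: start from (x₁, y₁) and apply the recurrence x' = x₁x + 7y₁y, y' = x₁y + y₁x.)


Step 1: Find the fundamental solution (x₁, y₁) of x² - 7y² = 1.
  Expand √7 as a continued fraction. a₀ = ⌊√7⌋ = 2; iterate m_{k+1} = d_k·a_k − m_k, d_{k+1} = (7 − m_{k+1}²)/d_k, a_{k+1} = ⌊(a₀ + m_{k+1})/d_{k+1}⌋ (starting m₀ = 0, d₀ = 1), with convergents p_k = a_k·p_{k-1} + p_{k-2}, q_k = a_k·q_{k-1} + q_{k-2} (p₋₁ = 1, q₋₁ = 0):
  k = 0: a₀ = 2; p₀/q₀ = 2/1; p₀² − 7·q₀² = 4 − 7 = -3.
  k = 1: m = 2, d = 3, a = ⌊(2 + 2)/3⌋ = 1; p/q = (1·2 + 1)/(1·1 + 0) = 3/1; p² − 7·q² = 9 − 7 = 2.
  k = 2: m = 1, d = 2, a = ⌊(2 + 1)/2⌋ = 1; p/q = (1·3 + 2)/(1·1 + 1) = 5/2; p² − 7·q² = 25 − 28 = -3.
  k = 3: m = 1, d = 3, a = ⌊(2 + 1)/3⌋ = 1; p/q = (1·5 + 3)/(1·2 + 1) = 8/3; p² − 7·q² = 64 − 63 = 1.
  The first convergent with p² − 7·q² = 1 gives the fundamental solution (x₁, y₁) = (8, 3).
Step 2: Apply the recurrence (x_{n+1}, y_{n+1}) = (x₁x_n + 7y₁y_n, x₁y_n + y₁x_n) repeatedly.
  From (x_1, y_1) = (8, 3): x_2 = 8·8 + 7·3·3 = 127; y_2 = 8·3 + 3·8 = 48.
  From (x_2, y_2) = (127, 48): x_3 = 8·127 + 7·3·48 = 2024; y_3 = 8·48 + 3·127 = 765.
Step 3: Verify x_3² - 7·y_3² = 4096576 - 4096575 = 1 (should be 1). ✓

(x_1, y_1) = (8, 3); (x_3, y_3) = (2024, 765).


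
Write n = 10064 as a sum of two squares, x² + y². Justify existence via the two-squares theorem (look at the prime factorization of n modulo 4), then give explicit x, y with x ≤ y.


Step 1: Factor n = 10064 = 2^4 · 17 · 37.
Step 2: Check the mod-4 condition on each prime factor: 2 = 2 (special); 17 ≡ 1 (mod 4), exponent 1; 37 ≡ 1 (mod 4), exponent 1.
All primes ≡ 3 (mod 4) appear to even exponent (or don't appear), so by the two-squares theorem n IS expressible as a sum of two squares.
Step 3: Build a representation. Group n = k² · m with k = 4 and m = 17 · 37 = 629 (a product of primes ≡ 1 (mod 4)); a representation of m scales to one of n via (k·x)² + (k·y)² = k²(x² + y²). Each prime p ≡ 1 (mod 4) is itself a sum of two squares; find a² by testing p − a² for a perfect square:
  17: 17 − 1² = 16 = 4² ⇒ 17 = 1² + 4².
  37: 37 − 1² = 36 = 6² ⇒ 37 = 1² + 6².
  Combine using the Brahmagupta–Fibonacci identity (a² + b²)(c² + d²) = (ac − bd)² + (ad + bc)² = (ac + bd)² + (ad − bc)²:
  17 · 37 = 629: from (1² + 4²)(1² + 6²), take (1·1 − 4·6, 1·6 + 4·1) = (1 − 24, 6 + 4) = (-23, 10); dropping signs (only squares matter) gives (23, 10); check 23² + 10² = 529 + 100 = 629 ✓.
  Scale by k = 4: (4·23, 4·10) = (92, 40).
Step 4: Order so x ≤ y and verify: 40² + 92² = 1600 + 8464 = 10064 = n. ✓

n = 10064 = 40² + 92² (one valid representation with x ≤ y).


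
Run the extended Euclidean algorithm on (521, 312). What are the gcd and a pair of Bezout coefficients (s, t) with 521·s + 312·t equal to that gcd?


Euclidean algorithm on (521, 312) — divide until remainder is 0:
  521 = 1 · 312 + 209
  312 = 1 · 209 + 103
  209 = 2 · 103 + 3
  103 = 34 · 3 + 1
  3 = 3 · 1 + 0
gcd(521, 312) = 1.
Track Bezout coefficients alongside the remainders: start with r₀ = 521 = a·1 + b·0 (s = 1, t = 0) and r₁ = 312 = a·0 + b·1 (s = 0, t = 1); each new remainder r_{k+1} = r_{k-1} − q_k·r_k inherits s_{k+1} = s_{k-1} − q_k·s_k, t_{k+1} = t_{k-1} − q_k·t_k, so r_k = a·s_k + b·t_k at every step:
  q = 1: r = 209, s = 1 − 1·0 = 1, t = 0 − 1·1 = -1  (check: 521·1 + 312·(-1) = 209)
  q = 1: r = 103, s = 0 − 1·1 = -1, t = 1 − 1·(-1) = 2  (check: 521·(-1) + 312·2 = 103)
  q = 2: r = 3, s = 1 − 2·(-1) = 3, t = -1 − 2·2 = -5  (check: 521·3 + 312·(-5) = 3)
  q = 34: r = 1, s = -1 − 34·3 = -103, t = 2 − 34·(-5) = 172  (check: 521·(-103) + 312·172 = 1)
The row with r = 1 (the gcd) gives the Bezout coefficients s = -103, t = 172.
Result: 521 · (-103) + 312 · (172) = 1.

gcd(521, 312) = 1; s = -103, t = 172 (check: 521·(-103) + 312·172 = 1).


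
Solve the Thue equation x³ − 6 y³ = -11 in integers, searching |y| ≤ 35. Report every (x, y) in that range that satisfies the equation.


The equation is x³ - 6y³ = -11. For fixed y, x³ = 6·y³ − 11, so a solution requires the RHS to be a perfect cube.
Strategy: iterate y from -35 to 35, compute RHS = 6·y³ − 11, and check whether it is a (positive or negative) perfect cube.
Check small values of y:
  y = 0: RHS = -11 is not a perfect cube.
  y = 1: RHS = -5 is not a perfect cube.
  y = -1: RHS = -17 is not a perfect cube.
  y = 2: RHS = 37 is not a perfect cube.
  y = -2: RHS = -59 is not a perfect cube.
  y = 3: RHS = 151 is not a perfect cube.
  y = -3: RHS = -173 is not a perfect cube.
Continuing the search up to |y| = 35 finds no solutions either.
No (x, y) in the scanned range satisfies the equation.

No integer solutions with |y| ≤ 35.


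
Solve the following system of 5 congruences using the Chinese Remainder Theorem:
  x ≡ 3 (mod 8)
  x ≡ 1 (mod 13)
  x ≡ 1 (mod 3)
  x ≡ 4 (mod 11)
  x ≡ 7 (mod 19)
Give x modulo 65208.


Product of moduli M = 8 · 13 · 3 · 11 · 19 = 65208.
Merge one congruence at a time:
  Start: x ≡ 3 (mod 8).
  Combine with x ≡ 1 (mod 13); new modulus lcm = 104.
    Write x = 3 + 8·t and substitute into x ≡ 1 (mod 13): 8·t ≡ 1 − 3 = -2 (mod 13).
    Reduce coefficients mod 13: 8·t ≡ 11 (mod 13).
    The inverse of 8 mod 13 is 5 (since 8·5 = 40 = 3·13 + 1), so t ≡ 5·11 = 55 ≡ 3 (mod 13).
    Then x = 3 + 8·3 = 27, valid modulo lcm(8, 13) = 104: x ≡ 27 (mod 104).
  Combine with x ≡ 1 (mod 3); new modulus lcm = 312.
    Write x = 27 + 104·t and substitute into x ≡ 1 (mod 3): 104·t ≡ 1 − 27 = -26 (mod 3).
    Reduce coefficients mod 3: 2·t ≡ 1 (mod 3).
    The inverse of 2 mod 3 is 2 (since 2·2 = 4 = 1·3 + 1), so t ≡ 2·1 = 2 ≡ 2 (mod 3).
    Then x = 27 + 104·2 = 235, valid modulo lcm(104, 3) = 312: x ≡ 235 (mod 312).
  Combine with x ≡ 4 (mod 11); new modulus lcm = 3432.
    Write x = 235 + 312·t and substitute into x ≡ 4 (mod 11): 312·t ≡ 4 − 235 = -231 (mod 11).
    Reduce coefficients mod 11: 4·t ≡ 0 (mod 11).
    The inverse of 4 mod 11 is 3 (since 4·3 = 12 = 1·11 + 1), so t ≡ 3·0 = 0 ≡ 0 (mod 11).
    Then x = 235 + 312·0 = 235, valid modulo lcm(312, 11) = 3432: x ≡ 235 (mod 3432).
  Combine with x ≡ 7 (mod 19); new modulus lcm = 65208.
    Write x = 235 + 3432·t and substitute into x ≡ 7 (mod 19): 3432·t ≡ 7 − 235 = -228 (mod 19).
    Reduce coefficients mod 19: 12·t ≡ 0 (mod 19).
    The inverse of 12 mod 19 is 8 (since 12·8 = 96 = 5·19 + 1), so t ≡ 8·0 = 0 ≡ 0 (mod 19).
    Then x = 235 + 3432·0 = 235, valid modulo lcm(3432, 19) = 65208: x ≡ 235 (mod 65208).
Verify against each original: 235 mod 8 = 3, 235 mod 13 = 1, 235 mod 3 = 1, 235 mod 11 = 4, 235 mod 19 = 7.

x ≡ 235 (mod 65208).


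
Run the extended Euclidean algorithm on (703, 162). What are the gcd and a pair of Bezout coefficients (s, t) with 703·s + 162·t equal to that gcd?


Euclidean algorithm on (703, 162) — divide until remainder is 0:
  703 = 4 · 162 + 55
  162 = 2 · 55 + 52
  55 = 1 · 52 + 3
  52 = 17 · 3 + 1
  3 = 3 · 1 + 0
gcd(703, 162) = 1.
Track Bezout coefficients alongside the remainders: start with r₀ = 703 = a·1 + b·0 (s = 1, t = 0) and r₁ = 162 = a·0 + b·1 (s = 0, t = 1); each new remainder r_{k+1} = r_{k-1} − q_k·r_k inherits s_{k+1} = s_{k-1} − q_k·s_k, t_{k+1} = t_{k-1} − q_k·t_k, so r_k = a·s_k + b·t_k at every step:
  q = 4: r = 55, s = 1 − 4·0 = 1, t = 0 − 4·1 = -4  (check: 703·1 + 162·(-4) = 55)
  q = 2: r = 52, s = 0 − 2·1 = -2, t = 1 − 2·(-4) = 9  (check: 703·(-2) + 162·9 = 52)
  q = 1: r = 3, s = 1 − 1·(-2) = 3, t = -4 − 1·9 = -13  (check: 703·3 + 162·(-13) = 3)
  q = 17: r = 1, s = -2 − 17·3 = -53, t = 9 − 17·(-13) = 230  (check: 703·(-53) + 162·230 = 1)
The row with r = 1 (the gcd) gives the Bezout coefficients s = -53, t = 230.
Result: 703 · (-53) + 162 · (230) = 1.

gcd(703, 162) = 1; s = -53, t = 230 (check: 703·(-53) + 162·230 = 1).


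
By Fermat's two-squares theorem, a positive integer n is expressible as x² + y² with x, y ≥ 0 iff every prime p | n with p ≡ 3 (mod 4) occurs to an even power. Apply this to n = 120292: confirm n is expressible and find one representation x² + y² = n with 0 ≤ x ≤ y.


Step 1: Factor n = 120292 = 2^2 · 17 · 29 · 61.
Step 2: Check the mod-4 condition on each prime factor: 2 = 2 (special); 17 ≡ 1 (mod 4), exponent 1; 29 ≡ 1 (mod 4), exponent 1; 61 ≡ 1 (mod 4), exponent 1.
All primes ≡ 3 (mod 4) appear to even exponent (or don't appear), so by the two-squares theorem n IS expressible as a sum of two squares.
Step 3: Build a representation. Group n = k² · m with k = 2 and m = 17 · 29 · 61 = 30073 (a product of primes ≡ 1 (mod 4)); a representation of m scales to one of n via (k·x)² + (k·y)² = k²(x² + y²). Each prime p ≡ 1 (mod 4) is itself a sum of two squares; find a² by testing p − a² for a perfect square:
  17: 17 − 1² = 16 = 4² ⇒ 17 = 1² + 4².
  29: 29 − 1² = 28, 29 − 2² = 25 = 5² ⇒ 29 = 2² + 5².
  61: 61 − 1² = 60, 61 − 2² = 57, 61 − 3² = 52, 61 − 4² = 45, 61 − 5² = 36 = 6² ⇒ 61 = 5² + 6².
  Combine using the Brahmagupta–Fibonacci identity (a² + b²)(c² + d²) = (ac − bd)² + (ad + bc)² = (ac + bd)² + (ad − bc)²:
  17 · 29 = 493: from (1² + 4²)(2² + 5²), take (1·2 − 4·5, 1·5 + 4·2) = (2 − 20, 5 + 8) = (-18, 13); dropping signs (only squares matter) gives (18, 13); check 18² + 13² = 324 + 169 = 493 ✓.
  493 · 61 = 30073: from (18² + 13²)(5² + 6²), take (18·5 − 13·6, 18·6 + 13·5) = (90 − 78, 108 + 65) = (12, 173); check 12² + 173² = 144 + 29929 = 30073 ✓.
  Scale by k = 2: (2·12, 2·173) = (24, 346).
Step 4: Order so x ≤ y and verify: 24² + 346² = 576 + 119716 = 120292 = n. ✓

n = 120292 = 24² + 346² (one valid representation with x ≤ y).


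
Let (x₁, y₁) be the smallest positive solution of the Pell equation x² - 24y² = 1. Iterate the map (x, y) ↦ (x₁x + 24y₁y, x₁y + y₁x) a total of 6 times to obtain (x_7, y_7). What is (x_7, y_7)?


Step 1: Find the fundamental solution (x₁, y₁) of x² - 24y² = 1.
  Expand √24 as a continued fraction. a₀ = ⌊√24⌋ = 4; iterate m_{k+1} = d_k·a_k − m_k, d_{k+1} = (24 − m_{k+1}²)/d_k, a_{k+1} = ⌊(a₀ + m_{k+1})/d_{k+1}⌋ (starting m₀ = 0, d₀ = 1), with convergents p_k = a_k·p_{k-1} + p_{k-2}, q_k = a_k·q_{k-1} + q_{k-2} (p₋₁ = 1, q₋₁ = 0):
  k = 0: a₀ = 4; p₀/q₀ = 4/1; p₀² − 24·q₀² = 16 − 24 = -8.
  k = 1: m = 4, d = 8, a = ⌊(4 + 4)/8⌋ = 1; p/q = (1·4 + 1)/(1·1 + 0) = 5/1; p² − 24·q² = 25 − 24 = 1.
  The first convergent with p² − 24·q² = 1 gives the fundamental solution (x₁, y₁) = (5, 1).
Step 2: Apply the recurrence (x_{n+1}, y_{n+1}) = (x₁x_n + 24y₁y_n, x₁y_n + y₁x_n) repeatedly.
  From (x_1, y_1) = (5, 1): x_2 = 5·5 + 24·1·1 = 49; y_2 = 5·1 + 1·5 = 10.
  From (x_2, y_2) = (49, 10): x_3 = 5·49 + 24·1·10 = 485; y_3 = 5·10 + 1·49 = 99.
  From (x_3, y_3) = (485, 99): x_4 = 5·485 + 24·1·99 = 4801; y_4 = 5·99 + 1·485 = 980.
  From (x_4, y_4) = (4801, 980): x_5 = 5·4801 + 24·1·980 = 47525; y_5 = 5·980 + 1·4801 = 9701.
  From (x_5, y_5) = (47525, 9701): x_6 = 5·47525 + 24·1·9701 = 470449; y_6 = 5·9701 + 1·47525 = 96030.
  From (x_6, y_6) = (470449, 96030): x_7 = 5·470449 + 24·1·96030 = 4656965; y_7 = 5·96030 + 1·470449 = 950599.
Step 3: Verify x_7² - 24·y_7² = 21687323011225 - 21687323011224 = 1 (should be 1). ✓

(x_1, y_1) = (5, 1); (x_7, y_7) = (4656965, 950599).


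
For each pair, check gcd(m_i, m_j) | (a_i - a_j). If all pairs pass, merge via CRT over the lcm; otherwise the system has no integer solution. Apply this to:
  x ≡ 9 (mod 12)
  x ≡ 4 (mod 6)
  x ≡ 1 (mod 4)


Moduli 12, 6, 4 are not pairwise coprime, so CRT works modulo lcm(m_i) when all pairwise compatibility conditions hold.
Pairwise compatibility: gcd(m_i, m_j) must divide a_i - a_j for every pair.
Merge one congruence at a time:
  Start: x ≡ 9 (mod 12).
  Combine with x ≡ 4 (mod 6): gcd(12, 6) = 6, and 4 - 9 = -5 is NOT divisible by 6.
    ⇒ system is inconsistent (no integer solution).

No solution (the system is inconsistent).


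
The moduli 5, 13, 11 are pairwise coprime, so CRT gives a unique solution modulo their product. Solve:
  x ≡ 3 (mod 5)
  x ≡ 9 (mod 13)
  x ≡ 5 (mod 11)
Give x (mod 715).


Moduli 5, 13, 11 are pairwise coprime; by CRT there is a unique solution modulo M = 5 · 13 · 11 = 715.
Solve pairwise, accumulating the modulus:
  Start with x ≡ 3 (mod 5).
  Combine with x ≡ 9 (mod 13): since gcd(5, 13) = 1, we get a unique residue mod 65.
    Write x = 3 + 5·t and substitute into x ≡ 9 (mod 13): 5·t ≡ 9 − 3 = 6 (mod 13).
    The inverse of 5 mod 13 is 8 (since 5·8 = 40 = 3·13 + 1), so t ≡ 8·6 = 48 ≡ 9 (mod 13).
    Then x = 3 + 5·9 = 48, valid modulo lcm(5, 13) = 65: x ≡ 48 (mod 65).
  Combine with x ≡ 5 (mod 11): since gcd(65, 11) = 1, we get a unique residue mod 715.
    Write x = 48 + 65·t and substitute into x ≡ 5 (mod 11): 65·t ≡ 5 − 48 = -43 (mod 11).
    Reduce coefficients mod 11: 10·t ≡ 1 (mod 11).
    The inverse of 10 mod 11 is 10 (since 10·10 = 100 = 9·11 + 1), so t ≡ 10·1 = 10 ≡ 10 (mod 11).
    Then x = 48 + 65·10 = 698, valid modulo lcm(65, 11) = 715: x ≡ 698 (mod 715).
Verify: 698 mod 5 = 3 ✓, 698 mod 13 = 9 ✓, 698 mod 11 = 5 ✓.

x ≡ 698 (mod 715).


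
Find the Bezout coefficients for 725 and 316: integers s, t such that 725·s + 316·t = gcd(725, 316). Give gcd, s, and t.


Euclidean algorithm on (725, 316) — divide until remainder is 0:
  725 = 2 · 316 + 93
  316 = 3 · 93 + 37
  93 = 2 · 37 + 19
  37 = 1 · 19 + 18
  19 = 1 · 18 + 1
  18 = 18 · 1 + 0
gcd(725, 316) = 1.
Track Bezout coefficients alongside the remainders: start with r₀ = 725 = a·1 + b·0 (s = 1, t = 0) and r₁ = 316 = a·0 + b·1 (s = 0, t = 1); each new remainder r_{k+1} = r_{k-1} − q_k·r_k inherits s_{k+1} = s_{k-1} − q_k·s_k, t_{k+1} = t_{k-1} − q_k·t_k, so r_k = a·s_k + b·t_k at every step:
  q = 2: r = 93, s = 1 − 2·0 = 1, t = 0 − 2·1 = -2  (check: 725·1 + 316·(-2) = 93)
  q = 3: r = 37, s = 0 − 3·1 = -3, t = 1 − 3·(-2) = 7  (check: 725·(-3) + 316·7 = 37)
  q = 2: r = 19, s = 1 − 2·(-3) = 7, t = -2 − 2·7 = -16  (check: 725·7 + 316·(-16) = 19)
  q = 1: r = 18, s = -3 − 1·7 = -10, t = 7 − 1·(-16) = 23  (check: 725·(-10) + 316·23 = 18)
  q = 1: r = 1, s = 7 − 1·(-10) = 17, t = -16 − 1·23 = -39  (check: 725·17 + 316·(-39) = 1)
The row with r = 1 (the gcd) gives the Bezout coefficients s = 17, t = -39.
Result: 725 · (17) + 316 · (-39) = 1.

gcd(725, 316) = 1; s = 17, t = -39 (check: 725·17 + 316·(-39) = 1).


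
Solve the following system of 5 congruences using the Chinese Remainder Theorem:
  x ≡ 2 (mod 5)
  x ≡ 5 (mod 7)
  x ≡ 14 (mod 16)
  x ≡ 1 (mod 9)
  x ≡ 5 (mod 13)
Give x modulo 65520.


Product of moduli M = 5 · 7 · 16 · 9 · 13 = 65520.
Merge one congruence at a time:
  Start: x ≡ 2 (mod 5).
  Combine with x ≡ 5 (mod 7); new modulus lcm = 35.
    Write x = 2 + 5·t and substitute into x ≡ 5 (mod 7): 5·t ≡ 5 − 2 = 3 (mod 7).
    The inverse of 5 mod 7 is 3 (since 5·3 = 15 = 2·7 + 1), so t ≡ 3·3 = 9 ≡ 2 (mod 7).
    Then x = 2 + 5·2 = 12, valid modulo lcm(5, 7) = 35: x ≡ 12 (mod 35).
  Combine with x ≡ 14 (mod 16); new modulus lcm = 560.
    Write x = 12 + 35·t and substitute into x ≡ 14 (mod 16): 35·t ≡ 14 − 12 = 2 (mod 16).
    Reduce coefficients mod 16: 3·t ≡ 2 (mod 16).
    The inverse of 3 mod 16 is 11 (since 3·11 = 33 = 2·16 + 1), so t ≡ 11·2 = 22 ≡ 6 (mod 16).
    Then x = 12 + 35·6 = 222, valid modulo lcm(35, 16) = 560: x ≡ 222 (mod 560).
  Combine with x ≡ 1 (mod 9); new modulus lcm = 5040.
    Write x = 222 + 560·t and substitute into x ≡ 1 (mod 9): 560·t ≡ 1 − 222 = -221 (mod 9).
    Reduce coefficients mod 9: 2·t ≡ 4 (mod 9).
    The inverse of 2 mod 9 is 5 (since 2·5 = 10 = 1·9 + 1), so t ≡ 5·4 = 20 ≡ 2 (mod 9).
    Then x = 222 + 560·2 = 1342, valid modulo lcm(560, 9) = 5040: x ≡ 1342 (mod 5040).
  Combine with x ≡ 5 (mod 13); new modulus lcm = 65520.
    Write x = 1342 + 5040·t and substitute into x ≡ 5 (mod 13): 5040·t ≡ 5 − 1342 = -1337 (mod 13).
    Reduce coefficients mod 13: 9·t ≡ 2 (mod 13).
    The inverse of 9 mod 13 is 3 (since 9·3 = 27 = 2·13 + 1), so t ≡ 3·2 = 6 ≡ 6 (mod 13).
    Then x = 1342 + 5040·6 = 31582, valid modulo lcm(5040, 13) = 65520: x ≡ 31582 (mod 65520).
Verify against each original: 31582 mod 5 = 2, 31582 mod 7 = 5, 31582 mod 16 = 14, 31582 mod 9 = 1, 31582 mod 13 = 5.

x ≡ 31582 (mod 65520).


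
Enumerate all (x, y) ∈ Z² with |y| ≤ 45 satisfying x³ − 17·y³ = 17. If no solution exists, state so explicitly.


The equation is x³ - 17y³ = 17. For fixed y, x³ = 17·y³ + 17, so a solution requires the RHS to be a perfect cube.
Strategy: iterate y from -45 to 45, compute RHS = 17·y³ + 17, and check whether it is a (positive or negative) perfect cube.
Check small values of y:
  y = 0: RHS = 17 is not a perfect cube.
  y = 1: RHS = 34 is not a perfect cube.
  y = -1: RHS = 0 = (0)³ ⇒ x = 0 works.
  y = 2: RHS = 153 is not a perfect cube.
  y = -2: RHS = -119 is not a perfect cube.
  y = 3: RHS = 476 is not a perfect cube.
  y = -3: RHS = -442 is not a perfect cube.
Continuing the search up to |y| = 45 finds no further solutions beyond those listed.
Collected solutions: (0, -1).

Solutions (with |y| ≤ 45): (0, -1).


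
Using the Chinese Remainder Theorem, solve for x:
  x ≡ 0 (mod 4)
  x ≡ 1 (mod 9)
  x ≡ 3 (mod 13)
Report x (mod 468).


Moduli 4, 9, 13 are pairwise coprime; by CRT there is a unique solution modulo M = 4 · 9 · 13 = 468.
Solve pairwise, accumulating the modulus:
  Start with x ≡ 0 (mod 4).
  Combine with x ≡ 1 (mod 9): since gcd(4, 9) = 1, we get a unique residue mod 36.
    Write x = 0 + 4·t and substitute into x ≡ 1 (mod 9): 4·t ≡ 1 − 0 = 1 (mod 9).
    The inverse of 4 mod 9 is 7 (since 4·7 = 28 = 3·9 + 1), so t ≡ 7·1 = 7 ≡ 7 (mod 9).
    Then x = 0 + 4·7 = 28, valid modulo lcm(4, 9) = 36: x ≡ 28 (mod 36).
  Combine with x ≡ 3 (mod 13): since gcd(36, 13) = 1, we get a unique residue mod 468.
    Write x = 28 + 36·t and substitute into x ≡ 3 (mod 13): 36·t ≡ 3 − 28 = -25 (mod 13).
    Reduce coefficients mod 13: 10·t ≡ 1 (mod 13).
    The inverse of 10 mod 13 is 4 (since 10·4 = 40 = 3·13 + 1), so t ≡ 4·1 = 4 ≡ 4 (mod 13).
    Then x = 28 + 36·4 = 172, valid modulo lcm(36, 13) = 468: x ≡ 172 (mod 468).
Verify: 172 mod 4 = 0 ✓, 172 mod 9 = 1 ✓, 172 mod 13 = 3 ✓.

x ≡ 172 (mod 468).


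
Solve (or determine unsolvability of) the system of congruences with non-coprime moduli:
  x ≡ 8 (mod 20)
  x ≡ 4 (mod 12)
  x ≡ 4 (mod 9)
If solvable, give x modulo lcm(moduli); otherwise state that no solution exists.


Moduli 20, 12, 9 are not pairwise coprime, so CRT works modulo lcm(m_i) when all pairwise compatibility conditions hold.
Pairwise compatibility: gcd(m_i, m_j) must divide a_i - a_j for every pair.
Merge one congruence at a time:
  Start: x ≡ 8 (mod 20).
  Combine with x ≡ 4 (mod 12): gcd(20, 12) = 4; 4 - 8 = -4, which IS divisible by 4, so compatible.
    Write x = 8 + 20·t and substitute into x ≡ 4 (mod 12): 20·t ≡ 4 − 8 = -4 (mod 12).
    Divide the congruence (and modulus) by g = 4: 5·t ≡ -1 (mod 3).
    Reduce coefficients mod 3: 2·t ≡ 2 (mod 3).
    The inverse of 2 mod 3 is 2 (since 2·2 = 4 = 1·3 + 1), so t ≡ 2·2 = 4 ≡ 1 (mod 3).
    Then x = 8 + 20·1 = 28, valid modulo lcm(20, 12) = 60: x ≡ 28 (mod 60).
  Combine with x ≡ 4 (mod 9): gcd(60, 9) = 3; 4 - 28 = -24, which IS divisible by 3, so compatible.
    Write x = 28 + 60·t and substitute into x ≡ 4 (mod 9): 60·t ≡ 4 − 28 = -24 (mod 9).
    Divide the congruence (and modulus) by g = 3: 20·t ≡ -8 (mod 3).
    Reduce coefficients mod 3: 2·t ≡ 1 (mod 3).
    The inverse of 2 mod 3 is 2 (since 2·2 = 4 = 1·3 + 1), so t ≡ 2·1 = 2 ≡ 2 (mod 3).
    Then x = 28 + 60·2 = 148, valid modulo lcm(60, 9) = 180: x ≡ 148 (mod 180).
Verify: 148 mod 20 = 8, 148 mod 12 = 4, 148 mod 9 = 4.

x ≡ 148 (mod 180).


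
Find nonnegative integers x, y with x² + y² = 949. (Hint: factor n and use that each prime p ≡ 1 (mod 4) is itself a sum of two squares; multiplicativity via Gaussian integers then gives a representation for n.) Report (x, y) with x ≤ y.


Step 1: Factor n = 949 = 13 · 73.
Step 2: Check the mod-4 condition on each prime factor: 13 ≡ 1 (mod 4), exponent 1; 73 ≡ 1 (mod 4), exponent 1.
All primes ≡ 3 (mod 4) appear to even exponent (or don't appear), so by the two-squares theorem n IS expressible as a sum of two squares.
Step 3: Build a representation. Here n = 13 · 73 is a product of primes ≡ 1 (mod 4). Each prime p ≡ 1 (mod 4) is itself a sum of two squares; find a² by testing p − a² for a perfect square:
  13: 13 − 1² = 12, 13 − 2² = 9 = 3² ⇒ 13 = 2² + 3².
  73: 73 − 1² = 72, 73 − 2² = 69, 73 − 3² = 64 = 8² ⇒ 73 = 3² + 8².
  Combine using the Brahmagupta–Fibonacci identity (a² + b²)(c² + d²) = (ac − bd)² + (ad + bc)² = (ac + bd)² + (ad − bc)²:
  13 · 73 = 949: from (2² + 3²)(3² + 8²), take (2·3 − 3·8, 2·8 + 3·3) = (6 − 24, 16 + 9) = (-18, 25); dropping signs (only squares matter) gives (18, 25); check 18² + 25² = 324 + 625 = 949 ✓.
Step 4: Order so x ≤ y and verify: 18² + 25² = 324 + 625 = 949 = n. ✓

n = 949 = 18² + 25² (one valid representation with x ≤ y).


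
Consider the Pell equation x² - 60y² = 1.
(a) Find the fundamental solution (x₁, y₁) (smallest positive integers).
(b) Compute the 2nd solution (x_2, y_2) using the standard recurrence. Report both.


Step 1: Find the fundamental solution (x₁, y₁) of x² - 60y² = 1.
  Expand √60 as a continued fraction. a₀ = ⌊√60⌋ = 7; iterate m_{k+1} = d_k·a_k − m_k, d_{k+1} = (60 − m_{k+1}²)/d_k, a_{k+1} = ⌊(a₀ + m_{k+1})/d_{k+1}⌋ (starting m₀ = 0, d₀ = 1), with convergents p_k = a_k·p_{k-1} + p_{k-2}, q_k = a_k·q_{k-1} + q_{k-2} (p₋₁ = 1, q₋₁ = 0):
  k = 0: a₀ = 7; p₀/q₀ = 7/1; p₀² − 60·q₀² = 49 − 60 = -11.
  k = 1: m = 7, d = 11, a = ⌊(7 + 7)/11⌋ = 1; p/q = (1·7 + 1)/(1·1 + 0) = 8/1; p² − 60·q² = 64 − 60 = 4.
  k = 2: m = 4, d = 4, a = ⌊(7 + 4)/4⌋ = 2; p/q = (2·8 + 7)/(2·1 + 1) = 23/3; p² − 60·q² = 529 − 540 = -11.
  k = 3: m = 4, d = 11, a = ⌊(7 + 4)/11⌋ = 1; p/q = (1·23 + 8)/(1·3 + 1) = 31/4; p² − 60·q² = 961 − 960 = 1.
  The first convergent with p² − 60·q² = 1 gives the fundamental solution (x₁, y₁) = (31, 4).
Step 2: Apply the recurrence (x_{n+1}, y_{n+1}) = (x₁x_n + 60y₁y_n, x₁y_n + y₁x_n) repeatedly.
  From (x_1, y_1) = (31, 4): x_2 = 31·31 + 60·4·4 = 1921; y_2 = 31·4 + 4·31 = 248.
Step 3: Verify x_2² - 60·y_2² = 3690241 - 3690240 = 1 (should be 1). ✓

(x_1, y_1) = (31, 4); (x_2, y_2) = (1921, 248).


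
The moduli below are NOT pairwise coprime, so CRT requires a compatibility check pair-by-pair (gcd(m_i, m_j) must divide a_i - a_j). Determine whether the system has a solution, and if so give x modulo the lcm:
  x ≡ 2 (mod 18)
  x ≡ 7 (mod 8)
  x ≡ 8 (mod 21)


Moduli 18, 8, 21 are not pairwise coprime, so CRT works modulo lcm(m_i) when all pairwise compatibility conditions hold.
Pairwise compatibility: gcd(m_i, m_j) must divide a_i - a_j for every pair.
Merge one congruence at a time:
  Start: x ≡ 2 (mod 18).
  Combine with x ≡ 7 (mod 8): gcd(18, 8) = 2, and 7 - 2 = 5 is NOT divisible by 2.
    ⇒ system is inconsistent (no integer solution).

No solution (the system is inconsistent).


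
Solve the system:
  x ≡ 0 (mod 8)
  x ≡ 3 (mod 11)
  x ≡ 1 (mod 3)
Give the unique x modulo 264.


Moduli 8, 11, 3 are pairwise coprime; by CRT there is a unique solution modulo M = 8 · 11 · 3 = 264.
Solve pairwise, accumulating the modulus:
  Start with x ≡ 0 (mod 8).
  Combine with x ≡ 3 (mod 11): since gcd(8, 11) = 1, we get a unique residue mod 88.
    Write x = 0 + 8·t and substitute into x ≡ 3 (mod 11): 8·t ≡ 3 − 0 = 3 (mod 11).
    The inverse of 8 mod 11 is 7 (since 8·7 = 56 = 5·11 + 1), so t ≡ 7·3 = 21 ≡ 10 (mod 11).
    Then x = 0 + 8·10 = 80, valid modulo lcm(8, 11) = 88: x ≡ 80 (mod 88).
  Combine with x ≡ 1 (mod 3): since gcd(88, 3) = 1, we get a unique residue mod 264.
    Write x = 80 + 88·t and substitute into x ≡ 1 (mod 3): 88·t ≡ 1 − 80 = -79 (mod 3).
    Reduce coefficients mod 3: 1·t ≡ 2 (mod 3).
    So t ≡ 2 (mod 3).
    Then x = 80 + 88·2 = 256, valid modulo lcm(88, 3) = 264: x ≡ 256 (mod 264).
Verify: 256 mod 8 = 0 ✓, 256 mod 11 = 3 ✓, 256 mod 3 = 1 ✓.

x ≡ 256 (mod 264).


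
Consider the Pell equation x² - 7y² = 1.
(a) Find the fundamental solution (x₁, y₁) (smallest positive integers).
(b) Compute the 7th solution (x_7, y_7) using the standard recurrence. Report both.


Step 1: Find the fundamental solution (x₁, y₁) of x² - 7y² = 1.
  Expand √7 as a continued fraction. a₀ = ⌊√7⌋ = 2; iterate m_{k+1} = d_k·a_k − m_k, d_{k+1} = (7 − m_{k+1}²)/d_k, a_{k+1} = ⌊(a₀ + m_{k+1})/d_{k+1}⌋ (starting m₀ = 0, d₀ = 1), with convergents p_k = a_k·p_{k-1} + p_{k-2}, q_k = a_k·q_{k-1} + q_{k-2} (p₋₁ = 1, q₋₁ = 0):
  k = 0: a₀ = 2; p₀/q₀ = 2/1; p₀² − 7·q₀² = 4 − 7 = -3.
  k = 1: m = 2, d = 3, a = ⌊(2 + 2)/3⌋ = 1; p/q = (1·2 + 1)/(1·1 + 0) = 3/1; p² − 7·q² = 9 − 7 = 2.
  k = 2: m = 1, d = 2, a = ⌊(2 + 1)/2⌋ = 1; p/q = (1·3 + 2)/(1·1 + 1) = 5/2; p² − 7·q² = 25 − 28 = -3.
  k = 3: m = 1, d = 3, a = ⌊(2 + 1)/3⌋ = 1; p/q = (1·5 + 3)/(1·2 + 1) = 8/3; p² − 7·q² = 64 − 63 = 1.
  The first convergent with p² − 7·q² = 1 gives the fundamental solution (x₁, y₁) = (8, 3).
Step 2: Apply the recurrence (x_{n+1}, y_{n+1}) = (x₁x_n + 7y₁y_n, x₁y_n + y₁x_n) repeatedly.
  From (x_1, y_1) = (8, 3): x_2 = 8·8 + 7·3·3 = 127; y_2 = 8·3 + 3·8 = 48.
  From (x_2, y_2) = (127, 48): x_3 = 8·127 + 7·3·48 = 2024; y_3 = 8·48 + 3·127 = 765.
  From (x_3, y_3) = (2024, 765): x_4 = 8·2024 + 7·3·765 = 32257; y_4 = 8·765 + 3·2024 = 12192.
  From (x_4, y_4) = (32257, 12192): x_5 = 8·32257 + 7·3·12192 = 514088; y_5 = 8·12192 + 3·32257 = 194307.
  From (x_5, y_5) = (514088, 194307): x_6 = 8·514088 + 7·3·194307 = 8193151; y_6 = 8·194307 + 3·514088 = 3096720.
  From (x_6, y_6) = (8193151, 3096720): x_7 = 8·8193151 + 7·3·3096720 = 130576328; y_7 = 8·3096720 + 3·8193151 = 49353213.
Step 3: Verify x_7² - 7·y_7² = 17050177433963584 - 17050177433963583 = 1 (should be 1). ✓

(x_1, y_1) = (8, 3); (x_7, y_7) = (130576328, 49353213).
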